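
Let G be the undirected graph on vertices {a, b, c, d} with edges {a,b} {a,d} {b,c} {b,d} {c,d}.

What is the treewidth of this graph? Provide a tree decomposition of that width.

Treewidth 2.
Bags: B1 = {a, b, d}  B2 = {b, c, d}
Tree: B1–B2

Each bag holds 3 vertices, so the decomposition has width 2, which upper-bounds the treewidth. On the other hand G contains the 3-clique {b, c, d}. A clique must lie in a single bag of any decomposition, so no decomposition can have width below 2. Therefore the treewidth is 2.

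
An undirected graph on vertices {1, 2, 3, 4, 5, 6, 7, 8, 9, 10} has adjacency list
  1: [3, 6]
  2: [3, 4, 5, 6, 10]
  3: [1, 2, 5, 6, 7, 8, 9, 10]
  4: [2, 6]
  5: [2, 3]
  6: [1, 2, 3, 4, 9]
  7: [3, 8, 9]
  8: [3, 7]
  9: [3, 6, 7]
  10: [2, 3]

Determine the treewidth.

2

A width-2 tree decomposition is:
Bags: B1 = {2, 3, 10}  B2 = {2, 3, 5}  B3 = {2, 3, 6}  B4 = {1, 3, 6}  B5 = {3, 6, 9}  B6 = {2, 4, 6}  B7 = {3, 7, 9}  B8 = {3, 7, 8}
Tree: B1–B2, B1–B3, B3–B4, B4–B5, B3–B6, B5–B7, B7–B8
Every bag has size at most 3, so the width is 3 − 1 = 2 and tw(G) ≤ 2. On the other hand G contains the 3-clique {1, 3, 6}. A clique must lie in a single bag of any decomposition, so no decomposition can have width below 2. Therefore the treewidth is 2.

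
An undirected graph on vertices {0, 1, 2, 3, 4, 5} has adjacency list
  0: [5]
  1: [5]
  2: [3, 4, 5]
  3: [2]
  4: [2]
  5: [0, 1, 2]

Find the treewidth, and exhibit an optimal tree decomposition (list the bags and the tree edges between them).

Every bag has size at most 2, so the width is 2 − 1 = 1 and tw(G) ≤ 1. Since G has at least one edge (e.g. 5–2), it is not an edgeless graph, so tw(G) ≥ 1. Therefore the treewidth is 1.

Treewidth 1.
Bags: B1 = {2, 5}  B2 = {2, 3}  B3 = {1, 5}  B4 = {2, 4}  B5 = {0, 5}
Tree: B1–B2, B1–B3, B2–B4, B1–B5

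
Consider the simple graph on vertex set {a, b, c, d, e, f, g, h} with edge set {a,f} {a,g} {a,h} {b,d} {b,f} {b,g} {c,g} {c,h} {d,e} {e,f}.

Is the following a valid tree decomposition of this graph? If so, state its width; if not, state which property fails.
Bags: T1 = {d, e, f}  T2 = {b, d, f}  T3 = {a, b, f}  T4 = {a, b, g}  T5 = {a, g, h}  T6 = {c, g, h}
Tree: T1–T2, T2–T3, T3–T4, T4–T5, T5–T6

Yes; width 2.

Every vertex of G appears in some bag (union = {a, b, c, d, e, f, g, h}); every edge is covered by a bag; and for each vertex v the set of bags containing v is connected in the bag tree. The decomposition is therefore valid. The largest bag has 3 vertices, so the width is 2.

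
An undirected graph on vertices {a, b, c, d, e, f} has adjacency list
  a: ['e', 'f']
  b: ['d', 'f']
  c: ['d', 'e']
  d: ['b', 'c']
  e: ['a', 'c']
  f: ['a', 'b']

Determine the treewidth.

2

A width-2 tree decomposition is:
Bags: B1 = {b, c, d}  B2 = {b, c, f}  B3 = {a, c, f}  B4 = {a, c, e}
Tree: B1–B2, B2–B3, B3–B4
Each bag holds 3 vertices, so the decomposition has width 2, which upper-bounds the treewidth. Since c–d–b–f–a–e–c is a cycle in G, G is not acyclic. Forests are exactly the graphs of treewidth ≤ 1, so tw(G) ≥ 2. Combining the bounds, tw(G) = 2.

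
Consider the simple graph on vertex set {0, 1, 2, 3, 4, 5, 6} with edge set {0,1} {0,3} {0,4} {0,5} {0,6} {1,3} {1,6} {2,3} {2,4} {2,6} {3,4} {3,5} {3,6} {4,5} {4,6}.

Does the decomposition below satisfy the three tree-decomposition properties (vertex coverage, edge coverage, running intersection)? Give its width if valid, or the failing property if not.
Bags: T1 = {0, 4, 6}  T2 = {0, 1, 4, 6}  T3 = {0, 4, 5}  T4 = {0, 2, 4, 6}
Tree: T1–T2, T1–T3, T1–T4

No — vertex 3 appears in no bag.

A tree decomposition must satisfy three properties: every vertex lies in some bag; for every edge, both endpoints lie together in some bag; and for every vertex, the bags containing it form a connected subtree. Here vertex 3 appears in no bag, so the decomposition is invalid.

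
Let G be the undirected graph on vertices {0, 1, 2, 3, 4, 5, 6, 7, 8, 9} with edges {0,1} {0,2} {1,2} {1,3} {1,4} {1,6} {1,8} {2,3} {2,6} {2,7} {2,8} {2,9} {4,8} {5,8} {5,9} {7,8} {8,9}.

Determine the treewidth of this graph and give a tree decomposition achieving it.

The largest bag has 3 vertices, giving width 2; this decomposition certifies tw(G) ≤ 2. Conversely, {0, 1, 2} is a clique of size 3, and the vertices of any clique must share a bag in every tree decomposition; so some bag has ≥ 3 vertices and tw(G) ≥ 2. Hence tw(G) = 2 exactly.

Treewidth 2.
One such decomposition:
Bags: B1 = {1, 2, 8}  B2 = {1, 2, 3}  B3 = {1, 2, 6}  B4 = {2, 8, 9}  B5 = {2, 7, 8}  B6 = {1, 4, 8}  B7 = {5, 8, 9}  B8 = {0, 1, 2}
Tree: B1–B2, B1–B3, B1–B4, B4–B5, B1–B6, B4–B7, B1–B8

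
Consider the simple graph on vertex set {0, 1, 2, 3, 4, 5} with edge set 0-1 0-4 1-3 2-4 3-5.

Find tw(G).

A width-1 tree decomposition is:
Bags: B1 = {3, 5}  B2 = {1, 3}  B3 = {0, 1}  B4 = {0, 4}  B5 = {2, 4}
Tree: B1–B2, B2–B3, B3–B4, B4–B5
Each bag holds 2 vertices, so the decomposition has width 1, which upper-bounds the treewidth. G has an edge, so its treewidth is at least 1. Hence tw(G) = 1 exactly.

1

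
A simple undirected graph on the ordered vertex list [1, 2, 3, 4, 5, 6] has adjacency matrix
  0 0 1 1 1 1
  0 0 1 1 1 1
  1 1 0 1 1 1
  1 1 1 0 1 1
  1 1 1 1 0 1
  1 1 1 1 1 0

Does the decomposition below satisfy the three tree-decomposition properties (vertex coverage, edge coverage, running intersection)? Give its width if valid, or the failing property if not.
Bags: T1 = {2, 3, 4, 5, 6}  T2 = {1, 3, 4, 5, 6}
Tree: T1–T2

Vertex coverage: the bags together contain {1, 2, 3, 4, 5, 6}, the full vertex set. Edge coverage: each edge of G has both endpoints in at least one bag. Running intersection: for every vertex, the bags containing it form a connected subtree. All three properties hold, so this is a valid tree decomposition of width max|bag| − 1 = 4, and hence tw(G) ≤ 4.

Yes; width 4.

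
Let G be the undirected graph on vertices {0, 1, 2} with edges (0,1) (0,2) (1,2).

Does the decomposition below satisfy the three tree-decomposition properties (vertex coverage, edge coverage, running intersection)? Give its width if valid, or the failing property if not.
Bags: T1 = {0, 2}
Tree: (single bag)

A tree decomposition must satisfy three properties: every vertex lies in some bag; for every edge, both endpoints lie together in some bag; and for every vertex, the bags containing it form a connected subtree. Here vertex 1 appears in no bag, so the decomposition is invalid.

No — vertex 1 appears in no bag.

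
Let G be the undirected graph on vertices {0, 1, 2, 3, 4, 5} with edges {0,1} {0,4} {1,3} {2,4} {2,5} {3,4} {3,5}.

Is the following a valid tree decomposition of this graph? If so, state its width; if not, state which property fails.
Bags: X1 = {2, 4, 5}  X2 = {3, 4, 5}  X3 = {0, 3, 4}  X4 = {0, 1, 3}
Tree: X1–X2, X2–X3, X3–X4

Every vertex of G appears in some bag (union = {0, 1, 2, 3, 4, 5}); every edge is covered by a bag; and for each vertex v the set of bags containing v is connected in the bag tree. The decomposition is therefore valid. The largest bag has 3 vertices, so the width is 2.

Yes; width 2.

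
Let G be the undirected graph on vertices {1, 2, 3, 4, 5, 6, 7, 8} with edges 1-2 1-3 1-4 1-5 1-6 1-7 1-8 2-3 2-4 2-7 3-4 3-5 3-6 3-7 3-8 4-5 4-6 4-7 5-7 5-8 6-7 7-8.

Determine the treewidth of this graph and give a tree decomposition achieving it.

Treewidth 4.
One optimal decomposition is:
Bags: B1 = {1, 2, 3, 4, 7}  B2 = {1, 3, 4, 5, 7}  B3 = {1, 3, 4, 6, 7}  B4 = {1, 3, 5, 7, 8}
Tree: B1–B2, B1–B3, B2–B4

The largest bag has 5 vertices, giving width 4; this decomposition certifies tw(G) ≤ 4. For the lower bound, the 5 vertices {1, 3, 5, 7, 8} are pairwise adjacent, and any tree decomposition puts a clique entirely inside one bag — forcing width ≥ 4. Combining the bounds, tw(G) = 4.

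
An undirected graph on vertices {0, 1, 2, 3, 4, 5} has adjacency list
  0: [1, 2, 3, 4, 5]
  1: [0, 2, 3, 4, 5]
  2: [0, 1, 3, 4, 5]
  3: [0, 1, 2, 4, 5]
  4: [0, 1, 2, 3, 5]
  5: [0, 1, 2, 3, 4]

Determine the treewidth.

5

A width-5 tree decomposition is:
Bags: B1 = {0, 1, 2, 3, 4, 5}
Tree: (single bag)
With just one bag of size 6, the width is 6 − 1 = 5, so tw(G) ≤ 5. On the other hand G contains the 6-clique {0, 1, 2, 3, 4, 5}. A clique must lie in a single bag of any decomposition, so no decomposition can have width below 5. The upper and lower bounds meet at 5, so that is the treewidth.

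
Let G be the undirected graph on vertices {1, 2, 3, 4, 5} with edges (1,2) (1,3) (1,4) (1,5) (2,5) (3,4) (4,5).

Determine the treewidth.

A width-2 tree decomposition is:
Bags: B1 = {1, 4, 5}  B2 = {1, 3, 4}  B3 = {1, 2, 5}
Tree: B1–B2, B1–B3
Every bag has size at most 3, so the width is 3 − 1 = 2 and tw(G) ≤ 2. On the other hand G contains the 3-clique {1, 2, 5}. A clique must lie in a single bag of any decomposition, so no decomposition can have width below 2. Hence tw(G) = 2 exactly.

2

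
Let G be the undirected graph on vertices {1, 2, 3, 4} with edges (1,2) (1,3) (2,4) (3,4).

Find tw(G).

A width-2 tree decomposition is:
Bags: B1 = {1, 2, 3}  B2 = {2, 3, 4}
Tree: B1–B2
Each bag holds 3 vertices, so the decomposition has width 2, which upper-bounds the treewidth. Since 3–1–2–4–3 is a cycle in G, G is not acyclic. Forests are exactly the graphs of treewidth ≤ 1, so tw(G) ≥ 2. The upper and lower bounds meet at 2, so that is the treewidth.

2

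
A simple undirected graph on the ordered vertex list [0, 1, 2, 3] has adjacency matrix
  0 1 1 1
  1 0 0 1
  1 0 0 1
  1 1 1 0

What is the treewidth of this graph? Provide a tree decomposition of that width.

Each bag holds 3 vertices, so the decomposition has width 2, which upper-bounds the treewidth. On the other hand G contains the 3-clique {0, 1, 3}. A clique must lie in a single bag of any decomposition, so no decomposition can have width below 2. The upper and lower bounds meet at 2, so that is the treewidth.

Treewidth 2.
One optimal decomposition is:
Bags: B1 = {0, 1, 3}  B2 = {0, 2, 3}
Tree: B1–B2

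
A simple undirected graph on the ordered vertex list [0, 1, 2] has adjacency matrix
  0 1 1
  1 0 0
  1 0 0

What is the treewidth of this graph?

A width-1 tree decomposition is:
Bags: B1 = {0, 1}  B2 = {0, 2}
Tree: B1–B2
Each bag holds 2 vertices, so the decomposition has width 1, which upper-bounds the treewidth. Since G has at least one edge (e.g. 0–1), it is not an edgeless graph, so tw(G) ≥ 1. Combining the bounds, tw(G) = 1.

1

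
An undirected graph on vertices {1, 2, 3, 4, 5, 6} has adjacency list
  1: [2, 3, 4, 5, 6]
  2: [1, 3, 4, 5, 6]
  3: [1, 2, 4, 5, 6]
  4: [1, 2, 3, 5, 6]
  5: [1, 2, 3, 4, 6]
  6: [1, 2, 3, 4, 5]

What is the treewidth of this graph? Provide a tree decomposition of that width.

A single bag containing all 6 vertices is trivially a valid decomposition of width 5. Conversely, {1, 2, 3, 4, 5, 6} is a clique of size 6, and the vertices of any clique must share a bag in every tree decomposition; so some bag has ≥ 6 vertices and tw(G) ≥ 5. Hence tw(G) = 5 exactly.

Treewidth 5.
One such decomposition:
Bags: B1 = {1, 2, 3, 4, 5, 6}
Tree: (single bag)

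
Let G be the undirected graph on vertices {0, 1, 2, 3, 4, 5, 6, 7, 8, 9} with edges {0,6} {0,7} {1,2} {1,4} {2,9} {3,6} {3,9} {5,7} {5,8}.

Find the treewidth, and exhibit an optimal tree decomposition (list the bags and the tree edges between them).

Treewidth 1.
One optimal decomposition is:
Bags: B1 = {1, 4}  B2 = {1, 2}  B3 = {2, 9}  B4 = {3, 9}  B5 = {3, 6}  B6 = {0, 6}  B7 = {0, 7}  B8 = {5, 7}  B9 = {5, 8}
Tree: B1–B2, B2–B3, B3–B4, B4–B5, B5–B6, B6–B7, B7–B8, B8–B9

The largest bag has 2 vertices, giving width 1; this decomposition certifies tw(G) ≤ 1. G has an edge, so its treewidth is at least 1. Therefore the treewidth is 1.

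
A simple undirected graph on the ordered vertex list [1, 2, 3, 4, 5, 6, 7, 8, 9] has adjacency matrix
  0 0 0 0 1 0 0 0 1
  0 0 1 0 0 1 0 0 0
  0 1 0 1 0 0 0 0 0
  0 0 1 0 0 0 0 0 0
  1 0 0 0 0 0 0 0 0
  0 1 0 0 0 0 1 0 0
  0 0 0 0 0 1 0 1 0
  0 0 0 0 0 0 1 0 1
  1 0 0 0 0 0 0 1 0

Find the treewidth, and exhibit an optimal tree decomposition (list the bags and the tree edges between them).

Treewidth 1.
Bags: B1 = {1, 5}  B2 = {1, 9}  B3 = {8, 9}  B4 = {7, 8}  B5 = {6, 7}  B6 = {2, 6}  B7 = {2, 3}  B8 = {3, 4}
Tree: B1–B2, B2–B3, B3–B4, B4–B5, B5–B6, B6–B7, B7–B8

The largest bag has 2 vertices, giving width 1; this decomposition certifies tw(G) ≤ 1. G has an edge, so its treewidth is at least 1. Hence tw(G) = 1 exactly.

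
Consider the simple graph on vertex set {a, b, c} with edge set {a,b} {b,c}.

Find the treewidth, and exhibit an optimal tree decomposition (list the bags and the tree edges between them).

Treewidth 1.
Bags: B1 = {b, c}  B2 = {a, b}
Tree: B1–B2

The largest bag has 2 vertices, giving width 1; this decomposition certifies tw(G) ≤ 1. Since G has at least one edge (e.g. b–c), it is not an edgeless graph, so tw(G) ≥ 1. Combining the bounds, tw(G) = 1.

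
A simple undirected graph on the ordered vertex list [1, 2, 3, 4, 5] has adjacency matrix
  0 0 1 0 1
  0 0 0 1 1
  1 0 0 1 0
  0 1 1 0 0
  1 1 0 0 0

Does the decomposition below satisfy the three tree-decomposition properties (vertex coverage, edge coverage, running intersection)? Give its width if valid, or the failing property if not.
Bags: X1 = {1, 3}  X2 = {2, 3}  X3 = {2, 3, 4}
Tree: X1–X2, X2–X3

A tree decomposition must satisfy three properties: every vertex lies in some bag; for every edge, both endpoints lie together in some bag; and for every vertex, the bags containing it form a connected subtree. Here vertex 5 appears in no bag, so the decomposition is invalid.

No — vertex 5 appears in no bag.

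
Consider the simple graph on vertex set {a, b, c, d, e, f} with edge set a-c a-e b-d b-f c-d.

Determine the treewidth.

1

A width-1 tree decomposition is:
Bags: B1 = {b, f}  B2 = {b, d}  B3 = {c, d}  B4 = {a, c}  B5 = {a, e}
Tree: B1–B2, B2–B3, B3–B4, B4–B5
Every bag has size at most 2, so the width is 2 − 1 = 1 and tw(G) ≤ 1. Since G has at least one edge (e.g. f–b), it is not an edgeless graph, so tw(G) ≥ 1. The upper and lower bounds meet at 1, so that is the treewidth.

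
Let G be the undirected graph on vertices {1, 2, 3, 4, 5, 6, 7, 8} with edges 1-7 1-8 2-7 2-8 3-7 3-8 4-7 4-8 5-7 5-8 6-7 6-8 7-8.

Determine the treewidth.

A width-2 tree decomposition is:
Bags: B1 = {1, 7, 8}  B2 = {6, 7, 8}  B3 = {2, 7, 8}  B4 = {4, 7, 8}  B5 = {5, 7, 8}  B6 = {3, 7, 8}
Tree: B1–B2, B2–B3, B1–B4, B3–B5, B5–B6
Every bag has size at most 3, so the width is 3 − 1 = 2 and tw(G) ≤ 2. Conversely, {1, 7, 8} is a clique of size 3, and the vertices of any clique must share a bag in every tree decomposition; so some bag has ≥ 3 vertices and tw(G) ≥ 2. Combining the bounds, tw(G) = 2.

2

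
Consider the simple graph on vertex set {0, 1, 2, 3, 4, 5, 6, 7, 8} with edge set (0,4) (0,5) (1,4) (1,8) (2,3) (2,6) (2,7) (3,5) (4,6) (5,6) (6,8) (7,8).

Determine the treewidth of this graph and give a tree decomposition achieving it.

Treewidth 3.
Bags: B1 = {0, 1, 4, 8}  B2 = {0, 4, 6, 8}  B3 = {0, 5, 6, 8}  B4 = {5, 6, 7, 8}  B5 = {2, 5, 6, 7}  B6 = {2, 3, 5, 7}
Tree: B1–B2, B2–B3, B3–B4, B4–B5, B5–B6

Each bag holds 4 vertices, so the decomposition has width 3, which upper-bounds the treewidth. For the lower bound: the 4 vertex sets {0,1,4}, {8}, {6}, {2,3,5,7} are disjoint, each induces a connected subgraph, and every pair is joined by at least one edge of G. Contracting each set to a single vertex therefore yields K_{4} as a minor, and since treewidth is minor-monotone, tw(G) ≥ tw(K_{4}) = 3. Combining the bounds, tw(G) = 3.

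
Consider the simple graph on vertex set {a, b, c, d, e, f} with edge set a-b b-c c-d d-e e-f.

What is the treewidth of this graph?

1

A width-1 tree decomposition is:
Bags: B1 = {a, b}  B2 = {b, c}  B3 = {c, d}  B4 = {d, e}  B5 = {e, f}
Tree: B1–B2, B2–B3, B3–B4, B4–B5
The largest bag has 2 vertices, giving width 1; this decomposition certifies tw(G) ≤ 1. Any graph with an edge has treewidth ≥ 1, and G has the edge a–b. Hence tw(G) = 1 exactly.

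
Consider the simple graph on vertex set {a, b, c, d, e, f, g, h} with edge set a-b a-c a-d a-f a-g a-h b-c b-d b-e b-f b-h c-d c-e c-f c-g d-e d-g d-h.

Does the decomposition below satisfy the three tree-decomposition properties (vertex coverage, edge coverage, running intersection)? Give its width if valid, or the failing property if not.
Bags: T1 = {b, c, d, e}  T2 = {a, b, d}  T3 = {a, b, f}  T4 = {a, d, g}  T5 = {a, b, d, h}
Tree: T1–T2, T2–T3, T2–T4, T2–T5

No — edge (c,a) lies in no bag.

A tree decomposition must satisfy three properties: every vertex lies in some bag; for every edge, both endpoints lie together in some bag; and for every vertex, the bags containing it form a connected subtree. Here edge (c,a) lies in no bag, so the decomposition is invalid.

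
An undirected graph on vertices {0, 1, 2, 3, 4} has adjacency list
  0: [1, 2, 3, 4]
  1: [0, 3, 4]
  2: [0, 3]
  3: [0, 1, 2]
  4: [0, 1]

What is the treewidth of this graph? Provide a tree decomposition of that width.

Treewidth 2.
Bags: B1 = {0, 2, 3}  B2 = {0, 1, 3}  B3 = {0, 1, 4}
Tree: B1–B2, B2–B3

Every bag has size at most 3, so the width is 3 − 1 = 2 and tw(G) ≤ 2. Conversely, {0, 1, 3} is a clique of size 3, and the vertices of any clique must share a bag in every tree decomposition; so some bag has ≥ 3 vertices and tw(G) ≥ 2. Hence tw(G) = 2 exactly.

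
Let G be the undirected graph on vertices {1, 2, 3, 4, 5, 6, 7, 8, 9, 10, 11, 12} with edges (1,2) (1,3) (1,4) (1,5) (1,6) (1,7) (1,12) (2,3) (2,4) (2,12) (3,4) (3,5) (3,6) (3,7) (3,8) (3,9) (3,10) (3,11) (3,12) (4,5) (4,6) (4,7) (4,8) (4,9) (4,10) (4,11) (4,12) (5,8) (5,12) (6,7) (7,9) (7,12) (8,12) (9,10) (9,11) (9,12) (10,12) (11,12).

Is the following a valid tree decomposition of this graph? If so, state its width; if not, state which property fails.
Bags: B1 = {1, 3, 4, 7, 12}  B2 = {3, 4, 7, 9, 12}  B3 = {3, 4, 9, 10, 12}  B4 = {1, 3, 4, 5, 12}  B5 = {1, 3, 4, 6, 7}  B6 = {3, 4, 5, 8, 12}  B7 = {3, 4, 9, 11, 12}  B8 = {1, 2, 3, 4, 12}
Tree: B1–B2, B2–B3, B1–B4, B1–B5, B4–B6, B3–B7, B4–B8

Yes; width 4.

Every vertex of G appears in some bag (union = {1, 2, 3, 4, 5, 6, 7, 8, 9, 10, 11, 12}); every edge is covered by a bag; and for each vertex v the set of bags containing v is connected in the bag tree. The decomposition is therefore valid. The largest bag has 5 vertices, so the width is 4.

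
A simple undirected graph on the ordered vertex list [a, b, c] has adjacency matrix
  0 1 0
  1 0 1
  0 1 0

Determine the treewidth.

A width-1 tree decomposition is:
Bags: B1 = {b, c}  B2 = {a, b}
Tree: B1–B2
Every bag has size at most 2, so the width is 2 − 1 = 1 and tw(G) ≤ 1. Any graph with an edge has treewidth ≥ 1, and G has the edge b–c. Combining the bounds, tw(G) = 1.

1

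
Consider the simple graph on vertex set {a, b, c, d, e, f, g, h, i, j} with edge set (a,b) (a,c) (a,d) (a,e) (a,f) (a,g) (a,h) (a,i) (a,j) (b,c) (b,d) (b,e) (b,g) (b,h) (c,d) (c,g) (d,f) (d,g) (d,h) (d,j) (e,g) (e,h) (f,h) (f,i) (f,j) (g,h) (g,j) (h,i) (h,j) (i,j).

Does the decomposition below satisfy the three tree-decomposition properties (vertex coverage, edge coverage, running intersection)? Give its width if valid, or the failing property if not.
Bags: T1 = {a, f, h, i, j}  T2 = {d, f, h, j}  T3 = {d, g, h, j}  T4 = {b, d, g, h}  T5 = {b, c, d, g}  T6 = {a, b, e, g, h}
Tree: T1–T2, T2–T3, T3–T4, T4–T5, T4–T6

No — edge (a,d) lies in no bag.

A tree decomposition must satisfy three properties: every vertex lies in some bag; for every edge, both endpoints lie together in some bag; and for every vertex, the bags containing it form a connected subtree. Here edge (a,d) lies in no bag, so the decomposition is invalid.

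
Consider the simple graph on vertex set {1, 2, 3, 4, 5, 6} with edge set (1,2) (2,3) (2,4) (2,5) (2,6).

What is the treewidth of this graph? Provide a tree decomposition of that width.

Each bag holds 2 vertices, so the decomposition has width 1, which upper-bounds the treewidth. Since G has at least one edge (e.g. 4–2), it is not an edgeless graph, so tw(G) ≥ 1. Hence tw(G) = 1 exactly.

Treewidth 1.
One such decomposition:
Bags: B1 = {2, 4}  B2 = {2, 3}  B3 = {1, 2}  B4 = {2, 6}  B5 = {2, 5}
Tree: B1–B2, B1–B3, B1–B4, B3–B5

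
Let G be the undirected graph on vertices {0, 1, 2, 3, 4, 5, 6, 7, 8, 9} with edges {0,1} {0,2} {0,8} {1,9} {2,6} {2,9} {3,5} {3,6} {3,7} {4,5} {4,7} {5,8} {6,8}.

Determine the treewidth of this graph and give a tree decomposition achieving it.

Every bag has size at most 3, so the width is 3 − 1 = 2 and tw(G) ≤ 2. Since 7–4–5–3–7 is a cycle in G, G is not acyclic. Forests are exactly the graphs of treewidth ≤ 1, so tw(G) ≥ 2. Hence tw(G) = 2 exactly.

Treewidth 2.
Bags: B1 = {3, 4, 7}  B2 = {3, 4, 5}  B3 = {3, 5, 6}  B4 = {5, 6, 8}  B5 = {2, 6, 8}  B6 = {0, 2, 8}  B7 = {0, 2, 9}  B8 = {0, 1, 9}
Tree: B1–B2, B2–B3, B3–B4, B4–B5, B5–B6, B6–B7, B7–B8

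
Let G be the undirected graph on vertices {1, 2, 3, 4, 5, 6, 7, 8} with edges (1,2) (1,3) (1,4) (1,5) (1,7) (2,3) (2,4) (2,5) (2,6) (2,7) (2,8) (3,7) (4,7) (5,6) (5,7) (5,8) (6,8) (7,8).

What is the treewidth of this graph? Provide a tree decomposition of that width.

The largest bag has 4 vertices, giving width 3; this decomposition certifies tw(G) ≤ 3. For the lower bound, the 4 vertices {2, 5, 6, 8} are pairwise adjacent, and any tree decomposition puts a clique entirely inside one bag — forcing width ≥ 3. Hence tw(G) = 3 exactly.

Treewidth 3.
Bags: B1 = {1, 2, 5, 7}  B2 = {2, 5, 7, 8}  B3 = {1, 2, 4, 7}  B4 = {1, 2, 3, 7}  B5 = {2, 5, 6, 8}
Tree: B1–B2, B1–B3, B1–B4, B2–B5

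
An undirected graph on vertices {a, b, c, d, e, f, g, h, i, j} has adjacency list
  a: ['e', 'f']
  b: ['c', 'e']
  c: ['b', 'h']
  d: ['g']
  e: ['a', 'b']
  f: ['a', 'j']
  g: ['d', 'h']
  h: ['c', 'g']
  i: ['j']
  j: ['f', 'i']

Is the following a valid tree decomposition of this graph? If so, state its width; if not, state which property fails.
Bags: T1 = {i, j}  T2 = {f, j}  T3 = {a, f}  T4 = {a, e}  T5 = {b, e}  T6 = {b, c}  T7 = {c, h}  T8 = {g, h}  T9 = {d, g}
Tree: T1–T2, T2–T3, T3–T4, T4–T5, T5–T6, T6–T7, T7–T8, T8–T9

Yes; width 1.

Vertex coverage: the bags together contain {a, b, c, d, e, f, g, h, i, j}, the full vertex set. Edge coverage: each edge of G has both endpoints in at least one bag. Running intersection: for every vertex, the bags containing it form a connected subtree. All three properties hold, so this is a valid tree decomposition of width max|bag| − 1 = 1, and hence tw(G) ≤ 1.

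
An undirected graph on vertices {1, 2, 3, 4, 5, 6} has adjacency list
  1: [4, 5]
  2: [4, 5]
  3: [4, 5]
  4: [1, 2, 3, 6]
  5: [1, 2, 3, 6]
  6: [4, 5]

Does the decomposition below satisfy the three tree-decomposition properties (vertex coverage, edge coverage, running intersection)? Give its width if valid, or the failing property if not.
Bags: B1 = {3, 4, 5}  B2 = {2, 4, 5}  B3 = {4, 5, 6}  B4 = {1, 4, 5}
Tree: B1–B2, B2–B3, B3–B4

Yes; width 2.

Vertex coverage: the bags together contain {1, 2, 3, 4, 5, 6}, the full vertex set. Edge coverage: each edge of G has both endpoints in at least one bag. Running intersection: for every vertex, the bags containing it form a connected subtree. All three properties hold, so this is a valid tree decomposition of width max|bag| − 1 = 2, and hence tw(G) ≤ 2.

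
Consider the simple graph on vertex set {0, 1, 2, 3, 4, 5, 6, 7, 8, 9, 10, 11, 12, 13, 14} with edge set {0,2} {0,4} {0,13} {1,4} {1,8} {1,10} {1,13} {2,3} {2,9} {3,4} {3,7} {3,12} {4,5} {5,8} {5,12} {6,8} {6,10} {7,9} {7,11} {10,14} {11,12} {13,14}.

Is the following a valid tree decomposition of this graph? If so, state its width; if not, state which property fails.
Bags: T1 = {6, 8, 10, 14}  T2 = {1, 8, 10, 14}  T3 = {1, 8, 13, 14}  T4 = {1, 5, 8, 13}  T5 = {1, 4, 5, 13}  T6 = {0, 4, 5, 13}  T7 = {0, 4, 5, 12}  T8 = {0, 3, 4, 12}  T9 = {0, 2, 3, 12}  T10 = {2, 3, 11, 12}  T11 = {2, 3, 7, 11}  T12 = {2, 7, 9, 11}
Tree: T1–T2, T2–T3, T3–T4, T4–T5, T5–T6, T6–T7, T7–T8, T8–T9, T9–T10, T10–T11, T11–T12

Yes; width 3.

Every vertex of G appears in some bag (union = {0, 1, 2, 3, 4, 5, 6, 7, 8, 9, 10, 11, 12, 13, 14}); every edge is covered by a bag; and for each vertex v the set of bags containing v is connected in the bag tree. The decomposition is therefore valid. The largest bag has 4 vertices, so the width is 3.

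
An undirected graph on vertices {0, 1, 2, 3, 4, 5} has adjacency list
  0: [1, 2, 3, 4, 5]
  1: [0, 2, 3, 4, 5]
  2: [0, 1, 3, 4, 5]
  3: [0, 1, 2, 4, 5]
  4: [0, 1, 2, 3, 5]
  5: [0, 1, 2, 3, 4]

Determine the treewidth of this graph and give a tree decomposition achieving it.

Treewidth 5.
One such decomposition:
Bags: B1 = {0, 1, 2, 3, 4, 5}
Tree: (single bag)

A single bag containing all 6 vertices is trivially a valid decomposition of width 5. On the other hand G contains the 6-clique {0, 1, 2, 3, 4, 5}. A clique must lie in a single bag of any decomposition, so no decomposition can have width below 5. Combining the bounds, tw(G) = 5.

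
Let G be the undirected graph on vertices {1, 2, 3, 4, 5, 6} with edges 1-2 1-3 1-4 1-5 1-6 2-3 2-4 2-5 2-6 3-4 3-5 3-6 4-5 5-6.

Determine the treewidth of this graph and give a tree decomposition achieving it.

Treewidth 4.
Bags: B1 = {1, 2, 3, 4, 5}  B2 = {1, 2, 3, 5, 6}
Tree: B1–B2

Every bag has size at most 5, so the width is 5 − 1 = 4 and tw(G) ≤ 4. Conversely, {1, 2, 3, 4, 5} is a clique of size 5, and the vertices of any clique must share a bag in every tree decomposition; so some bag has ≥ 5 vertices and tw(G) ≥ 4. The upper and lower bounds meet at 4, so that is the treewidth.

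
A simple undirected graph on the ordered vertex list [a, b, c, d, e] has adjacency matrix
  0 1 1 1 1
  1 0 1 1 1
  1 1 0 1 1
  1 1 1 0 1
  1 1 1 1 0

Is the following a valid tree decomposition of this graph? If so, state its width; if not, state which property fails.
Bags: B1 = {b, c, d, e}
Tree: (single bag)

A tree decomposition must satisfy three properties: every vertex lies in some bag; for every edge, both endpoints lie together in some bag; and for every vertex, the bags containing it form a connected subtree. Here vertex a appears in no bag, so the decomposition is invalid.

No — vertex a appears in no bag.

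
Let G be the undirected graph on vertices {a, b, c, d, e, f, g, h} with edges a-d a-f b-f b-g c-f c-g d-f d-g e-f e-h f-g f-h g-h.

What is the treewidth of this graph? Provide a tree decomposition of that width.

Treewidth 2.
One optimal decomposition is:
Bags: B1 = {e, f, h}  B2 = {f, g, h}  B3 = {c, f, g}  B4 = {d, f, g}  B5 = {b, f, g}  B6 = {a, d, f}
Tree: B1–B2, B2–B3, B3–B4, B3–B5, B4–B6

The largest bag has 3 vertices, giving width 2; this decomposition certifies tw(G) ≤ 2. For the lower bound, the 3 vertices {d, f, g} are pairwise adjacent, and any tree decomposition puts a clique entirely inside one bag — forcing width ≥ 2. Combining the bounds, tw(G) = 2.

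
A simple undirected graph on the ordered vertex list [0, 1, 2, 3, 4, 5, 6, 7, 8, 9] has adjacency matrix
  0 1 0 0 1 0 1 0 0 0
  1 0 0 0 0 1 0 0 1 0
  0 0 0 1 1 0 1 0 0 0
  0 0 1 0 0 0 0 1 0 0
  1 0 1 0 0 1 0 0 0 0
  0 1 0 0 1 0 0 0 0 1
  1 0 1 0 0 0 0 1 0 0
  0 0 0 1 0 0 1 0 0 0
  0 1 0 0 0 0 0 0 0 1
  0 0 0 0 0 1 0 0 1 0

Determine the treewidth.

A width-2 tree decomposition is:
Bags: B1 = {5, 8, 9}  B2 = {1, 5, 8}  B3 = {1, 4, 5}  B4 = {0, 1, 4}  B5 = {0, 2, 4}  B6 = {0, 2, 6}  B7 = {2, 3, 6}  B8 = {3, 6, 7}
Tree: B1–B2, B2–B3, B3–B4, B4–B5, B5–B6, B6–B7, B7–B8
Every bag has size at most 3, so the width is 3 − 1 = 2 and tw(G) ≤ 2. The edges 9–8–1–5–9 form a cycle, so G is not a tree and its treewidth is at least 2. Hence tw(G) = 2 exactly.

2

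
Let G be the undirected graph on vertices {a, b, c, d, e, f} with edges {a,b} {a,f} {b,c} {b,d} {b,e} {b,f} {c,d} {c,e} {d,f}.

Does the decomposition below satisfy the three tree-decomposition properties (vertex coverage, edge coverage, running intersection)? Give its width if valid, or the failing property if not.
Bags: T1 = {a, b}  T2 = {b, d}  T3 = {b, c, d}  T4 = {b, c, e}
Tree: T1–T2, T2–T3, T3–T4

A tree decomposition must satisfy three properties: every vertex lies in some bag; for every edge, both endpoints lie together in some bag; and for every vertex, the bags containing it form a connected subtree. Here vertex f appears in no bag, so the decomposition is invalid.

No — vertex f appears in no bag.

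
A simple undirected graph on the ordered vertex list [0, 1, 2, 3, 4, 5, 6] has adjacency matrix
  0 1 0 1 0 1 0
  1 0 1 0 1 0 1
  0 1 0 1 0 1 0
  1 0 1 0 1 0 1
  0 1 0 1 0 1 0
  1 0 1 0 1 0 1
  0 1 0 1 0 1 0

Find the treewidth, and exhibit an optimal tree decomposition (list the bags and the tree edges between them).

Treewidth 3.
One optimal decomposition is:
Bags: B1 = {1, 2, 3, 5}  B2 = {1, 3, 5, 6}  B3 = {0, 1, 3, 5}  B4 = {1, 3, 4, 5}
Tree: B1–B2, B2–B3, B3–B4

Each bag holds 4 vertices, so the decomposition has width 3, which upper-bounds the treewidth. For the lower bound: the 4 vertex sets {1,2}, {3,6}, {5}, {0} are disjoint, each induces a connected subgraph, and every pair is joined by at least one edge of G. Contracting each set to a single vertex therefore yields K_{4} as a minor, and since treewidth is minor-monotone, tw(G) ≥ tw(K_{4}) = 3. Hence tw(G) = 3 exactly.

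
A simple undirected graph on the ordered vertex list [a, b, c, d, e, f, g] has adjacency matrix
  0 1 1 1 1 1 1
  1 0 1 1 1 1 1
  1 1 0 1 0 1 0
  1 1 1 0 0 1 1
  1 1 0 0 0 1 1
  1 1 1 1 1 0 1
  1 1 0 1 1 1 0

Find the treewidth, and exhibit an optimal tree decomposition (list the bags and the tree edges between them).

The largest bag has 5 vertices, giving width 4; this decomposition certifies tw(G) ≤ 4. For the lower bound, the 5 vertices {a, b, d, f, g} are pairwise adjacent, and any tree decomposition puts a clique entirely inside one bag — forcing width ≥ 4. Hence tw(G) = 4 exactly.

Treewidth 4.
One optimal decomposition is:
Bags: B1 = {a, b, d, f, g}  B2 = {a, b, c, d, f}  B3 = {a, b, e, f, g}
Tree: B1–B2, B1–B3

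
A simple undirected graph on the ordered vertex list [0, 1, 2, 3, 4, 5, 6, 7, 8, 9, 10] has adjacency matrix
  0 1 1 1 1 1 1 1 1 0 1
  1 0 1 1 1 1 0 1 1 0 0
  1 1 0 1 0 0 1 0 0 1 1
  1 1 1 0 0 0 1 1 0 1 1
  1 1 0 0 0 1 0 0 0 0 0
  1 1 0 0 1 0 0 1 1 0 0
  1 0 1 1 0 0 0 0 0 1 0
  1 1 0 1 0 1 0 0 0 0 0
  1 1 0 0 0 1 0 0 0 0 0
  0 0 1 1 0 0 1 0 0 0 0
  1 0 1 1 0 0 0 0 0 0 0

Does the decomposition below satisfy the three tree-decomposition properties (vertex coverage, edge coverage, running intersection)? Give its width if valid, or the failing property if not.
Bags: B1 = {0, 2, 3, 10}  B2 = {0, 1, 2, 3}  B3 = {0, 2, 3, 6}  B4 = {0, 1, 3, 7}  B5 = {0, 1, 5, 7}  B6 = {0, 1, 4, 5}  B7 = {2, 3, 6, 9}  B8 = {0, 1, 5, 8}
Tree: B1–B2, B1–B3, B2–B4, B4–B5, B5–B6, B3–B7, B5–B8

Checking the three conditions: (i) the bags cover all of {0, 1, 2, 3, 4, 5, 6, 7, 8, 9, 10}; (ii) for each edge, some bag contains both endpoints; (iii) the bags containing any fixed vertex form a subtree. All hold, so the decomposition is valid with width 4 − 1 = 3.

Yes; width 3.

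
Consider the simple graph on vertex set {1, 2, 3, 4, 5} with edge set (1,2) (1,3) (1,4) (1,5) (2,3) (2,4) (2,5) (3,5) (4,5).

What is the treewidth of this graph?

3

A width-3 tree decomposition is:
Bags: B1 = {1, 2, 3, 5}  B2 = {1, 2, 4, 5}
Tree: B1–B2
Every bag has size at most 4, so the width is 4 − 1 = 3 and tw(G) ≤ 3. Conversely, {1, 2, 3, 5} is a clique of size 4, and the vertices of any clique must share a bag in every tree decomposition; so some bag has ≥ 4 vertices and tw(G) ≥ 3. Hence tw(G) = 3 exactly.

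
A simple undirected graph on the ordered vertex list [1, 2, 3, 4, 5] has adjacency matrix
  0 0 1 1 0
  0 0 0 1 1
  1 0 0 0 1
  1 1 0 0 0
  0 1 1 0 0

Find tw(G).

2

A width-2 tree decomposition is:
Bags: B1 = {1, 3, 5}  B2 = {1, 2, 5}  B3 = {1, 2, 4}
Tree: B1–B2, B2–B3
Each bag holds 3 vertices, so the decomposition has width 2, which upper-bounds the treewidth. Since 1–3–5–2–4–1 is a cycle in G, G is not acyclic. Forests are exactly the graphs of treewidth ≤ 1, so tw(G) ≥ 2. The upper and lower bounds meet at 2, so that is the treewidth.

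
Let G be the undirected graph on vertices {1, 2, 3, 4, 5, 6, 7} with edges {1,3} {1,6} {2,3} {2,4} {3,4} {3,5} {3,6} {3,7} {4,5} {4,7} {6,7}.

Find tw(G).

2

A width-2 tree decomposition is:
Bags: B1 = {3, 4, 7}  B2 = {3, 6, 7}  B3 = {2, 3, 4}  B4 = {1, 3, 6}  B5 = {3, 4, 5}
Tree: B1–B2, B1–B3, B2–B4, B1–B5
The largest bag has 3 vertices, giving width 2; this decomposition certifies tw(G) ≤ 2. On the other hand G contains the 3-clique {1, 3, 6}. A clique must lie in a single bag of any decomposition, so no decomposition can have width below 2. The upper and lower bounds meet at 2, so that is the treewidth.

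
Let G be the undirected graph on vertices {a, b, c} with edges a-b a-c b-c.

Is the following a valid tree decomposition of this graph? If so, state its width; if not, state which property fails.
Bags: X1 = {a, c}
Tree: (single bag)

No — vertex b appears in no bag.

A tree decomposition must satisfy three properties: every vertex lies in some bag; for every edge, both endpoints lie together in some bag; and for every vertex, the bags containing it form a connected subtree. Here vertex b appears in no bag, so the decomposition is invalid.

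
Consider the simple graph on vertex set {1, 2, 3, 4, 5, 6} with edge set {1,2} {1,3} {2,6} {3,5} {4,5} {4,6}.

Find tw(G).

2

A width-2 tree decomposition is:
Bags: B1 = {1, 2, 6}  B2 = {1, 4, 6}  B3 = {1, 4, 5}  B4 = {1, 3, 5}
Tree: B1–B2, B2–B3, B3–B4
Every bag has size at most 3, so the width is 3 − 1 = 2 and tw(G) ≤ 2. The edges 1–2–6–4–5–3–1 form a cycle, so G is not a tree and its treewidth is at least 2. Hence tw(G) = 2 exactly.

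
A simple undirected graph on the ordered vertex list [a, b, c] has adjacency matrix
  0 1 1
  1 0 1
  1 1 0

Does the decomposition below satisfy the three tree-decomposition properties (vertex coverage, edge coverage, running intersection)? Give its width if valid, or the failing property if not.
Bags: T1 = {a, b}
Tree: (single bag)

No — vertex c appears in no bag.

A tree decomposition must satisfy three properties: every vertex lies in some bag; for every edge, both endpoints lie together in some bag; and for every vertex, the bags containing it form a connected subtree. Here vertex c appears in no bag, so the decomposition is invalid.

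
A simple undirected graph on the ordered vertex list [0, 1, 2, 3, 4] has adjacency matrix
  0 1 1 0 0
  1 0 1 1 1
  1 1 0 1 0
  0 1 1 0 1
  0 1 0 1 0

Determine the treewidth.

2

A width-2 tree decomposition is:
Bags: B1 = {0, 1, 2}  B2 = {1, 2, 3}  B3 = {1, 3, 4}
Tree: B1–B2, B2–B3
Each bag holds 3 vertices, so the decomposition has width 2, which upper-bounds the treewidth. Conversely, {0, 1, 2} is a clique of size 3, and the vertices of any clique must share a bag in every tree decomposition; so some bag has ≥ 3 vertices and tw(G) ≥ 2. The upper and lower bounds meet at 2, so that is the treewidth.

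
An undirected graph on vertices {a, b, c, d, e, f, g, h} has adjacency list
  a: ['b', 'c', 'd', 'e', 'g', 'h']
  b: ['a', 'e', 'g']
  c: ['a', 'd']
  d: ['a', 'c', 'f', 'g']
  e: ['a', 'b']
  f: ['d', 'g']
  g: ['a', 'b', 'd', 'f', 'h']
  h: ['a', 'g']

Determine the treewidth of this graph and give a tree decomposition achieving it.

The largest bag has 3 vertices, giving width 2; this decomposition certifies tw(G) ≤ 2. On the other hand G contains the 3-clique {a, d, g}. A clique must lie in a single bag of any decomposition, so no decomposition can have width below 2. Combining the bounds, tw(G) = 2.

Treewidth 2.
One optimal decomposition is:
Bags: B1 = {a, b, g}  B2 = {a, d, g}  B3 = {a, b, e}  B4 = {a, g, h}  B5 = {d, f, g}  B6 = {a, c, d}
Tree: B1–B2, B1–B3, B1–B4, B2–B5, B2–B6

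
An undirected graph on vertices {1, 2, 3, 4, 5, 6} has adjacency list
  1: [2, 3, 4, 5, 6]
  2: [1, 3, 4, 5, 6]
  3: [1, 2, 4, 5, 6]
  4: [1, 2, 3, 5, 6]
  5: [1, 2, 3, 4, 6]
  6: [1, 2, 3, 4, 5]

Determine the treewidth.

5

A width-5 tree decomposition is:
Bags: B1 = {1, 2, 3, 4, 5, 6}
Tree: (single bag)
A single bag containing all 6 vertices is trivially a valid decomposition of width 5. Conversely, {1, 2, 3, 4, 5, 6} is a clique of size 6, and the vertices of any clique must share a bag in every tree decomposition; so some bag has ≥ 6 vertices and tw(G) ≥ 5. Combining the bounds, tw(G) = 5.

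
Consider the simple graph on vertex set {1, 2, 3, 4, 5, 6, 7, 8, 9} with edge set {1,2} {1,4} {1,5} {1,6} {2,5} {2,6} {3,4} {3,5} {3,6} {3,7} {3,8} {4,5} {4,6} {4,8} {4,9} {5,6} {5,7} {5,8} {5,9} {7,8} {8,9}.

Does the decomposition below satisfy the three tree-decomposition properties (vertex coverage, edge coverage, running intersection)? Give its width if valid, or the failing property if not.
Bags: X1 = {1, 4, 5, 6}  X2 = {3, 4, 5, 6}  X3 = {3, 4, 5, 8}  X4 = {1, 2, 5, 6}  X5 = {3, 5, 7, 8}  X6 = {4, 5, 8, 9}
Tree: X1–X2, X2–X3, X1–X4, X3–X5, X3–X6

Yes; width 3.

Every vertex of G appears in some bag (union = {1, 2, 3, 4, 5, 6, 7, 8, 9}); every edge is covered by a bag; and for each vertex v the set of bags containing v is connected in the bag tree. The decomposition is therefore valid. The largest bag has 4 vertices, so the width is 3.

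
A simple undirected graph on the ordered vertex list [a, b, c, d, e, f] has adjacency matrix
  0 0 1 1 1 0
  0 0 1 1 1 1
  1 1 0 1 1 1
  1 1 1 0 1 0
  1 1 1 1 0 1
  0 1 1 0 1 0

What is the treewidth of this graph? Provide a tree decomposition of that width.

Treewidth 3.
One optimal decomposition is:
Bags: B1 = {a, c, d, e}  B2 = {b, c, d, e}  B3 = {b, c, e, f}
Tree: B1–B2, B2–B3

The largest bag has 4 vertices, giving width 3; this decomposition certifies tw(G) ≤ 3. Conversely, {a, c, d, e} is a clique of size 4, and the vertices of any clique must share a bag in every tree decomposition; so some bag has ≥ 4 vertices and tw(G) ≥ 3. Hence tw(G) = 3 exactly.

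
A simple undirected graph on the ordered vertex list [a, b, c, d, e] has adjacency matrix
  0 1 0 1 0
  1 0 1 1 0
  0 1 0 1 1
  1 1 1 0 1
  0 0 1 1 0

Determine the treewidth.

2

A width-2 tree decomposition is:
Bags: B1 = {b, c, d}  B2 = {a, b, d}  B3 = {c, d, e}
Tree: B1–B2, B1–B3
Every bag has size at most 3, so the width is 3 − 1 = 2 and tw(G) ≤ 2. For the lower bound, the 3 vertices {c, d, e} are pairwise adjacent, and any tree decomposition puts a clique entirely inside one bag — forcing width ≥ 2. Combining the bounds, tw(G) = 2.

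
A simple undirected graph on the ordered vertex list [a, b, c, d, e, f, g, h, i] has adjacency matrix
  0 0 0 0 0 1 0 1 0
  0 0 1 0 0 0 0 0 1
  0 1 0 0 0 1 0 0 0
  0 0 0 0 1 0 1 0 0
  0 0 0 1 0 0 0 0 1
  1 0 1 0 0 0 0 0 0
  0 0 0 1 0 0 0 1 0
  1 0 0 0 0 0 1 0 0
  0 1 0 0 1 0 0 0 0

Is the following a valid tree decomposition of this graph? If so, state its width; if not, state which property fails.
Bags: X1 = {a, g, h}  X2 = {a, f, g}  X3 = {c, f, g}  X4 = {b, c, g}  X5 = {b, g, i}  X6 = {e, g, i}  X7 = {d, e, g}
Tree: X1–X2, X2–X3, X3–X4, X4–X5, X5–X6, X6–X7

Yes; width 2.

Checking the three conditions: (i) the bags cover all of {a, b, c, d, e, f, g, h, i}; (ii) for each edge, some bag contains both endpoints; (iii) the bags containing any fixed vertex form a subtree. All hold, so the decomposition is valid with width 3 − 1 = 2.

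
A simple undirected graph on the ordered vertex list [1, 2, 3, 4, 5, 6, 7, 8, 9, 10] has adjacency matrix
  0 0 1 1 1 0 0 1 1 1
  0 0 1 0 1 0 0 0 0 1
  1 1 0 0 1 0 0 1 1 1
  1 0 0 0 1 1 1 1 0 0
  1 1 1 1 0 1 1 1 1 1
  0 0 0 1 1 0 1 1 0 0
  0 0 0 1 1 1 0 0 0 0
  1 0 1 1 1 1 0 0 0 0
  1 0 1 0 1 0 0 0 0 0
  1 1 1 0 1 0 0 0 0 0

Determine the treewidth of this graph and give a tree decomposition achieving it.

Treewidth 3.
One optimal decomposition is:
Bags: B1 = {1, 3, 5, 9}  B2 = {1, 3, 5, 10}  B3 = {1, 3, 5, 8}  B4 = {1, 4, 5, 8}  B5 = {4, 5, 6, 8}  B6 = {2, 3, 5, 10}  B7 = {4, 5, 6, 7}
Tree: B1–B2, B1–B3, B3–B4, B4–B5, B2–B6, B5–B7

Every bag has size at most 4, so the width is 4 − 1 = 3 and tw(G) ≤ 3. On the other hand G contains the 4-clique {1, 3, 5, 8}. A clique must lie in a single bag of any decomposition, so no decomposition can have width below 3. Combining the bounds, tw(G) = 3.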